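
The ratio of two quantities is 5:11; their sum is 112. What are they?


Let A = 5k, B = 11k.
5k + 11k = 112
16k = 112 → k = 112/16 = 7
A = 5×7 = 35, B = 11×7 = 77
= A = 35, B = 77

A = 35, B = 77


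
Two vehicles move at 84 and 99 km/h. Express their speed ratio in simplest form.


Ratio = 84:99
GCD = 3
Simplified = 28:33
Time ratio (same distance) = 33:28
Speed ratio = 28:33

28:33


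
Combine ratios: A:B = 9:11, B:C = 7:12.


Match B: multiply A:B by 7 → 63:77
Multiply B:C by 11 → 77:132
Combined: 63:77:132
GCD = 1
= 63:77:132

63:77:132


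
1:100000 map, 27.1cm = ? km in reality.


Real distance = map distance × scale
= 27.1cm × 100000
= 2710000 cm = 27100.0 m
= 27.100 km

27.100 km


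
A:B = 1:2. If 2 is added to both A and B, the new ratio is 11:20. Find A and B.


Let A = 1k, B = 2k.
(1k + 2) / (2k + 2) = 11/20
Cross-multiply: 20(1k + 2) = 11(2k + 2)
20k + 40 = 22k + 22
20k - 22k = 22 - 40
-2k = -18
k = -18/-2 = 9
A = 1×9 = 9, B = 2×9 = 18
= A = 9, B = 18

A = 9, B = 18


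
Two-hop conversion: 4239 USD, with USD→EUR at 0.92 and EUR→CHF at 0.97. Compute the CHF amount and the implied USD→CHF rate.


Step 1: 4239 USD × 0.92 = 3899.88 EUR
Step 2: 3899.88 EUR × 0.97 = 3782.88 CHF
Implied rate USD→CHF = 0.92 × 0.97 = 0.8924
= 3782.88 CHF; implied rate 0.8924 CHF/USD

3782.88 CHF; implied rate 0.8924 CHF/USD


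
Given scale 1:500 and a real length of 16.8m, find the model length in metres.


Model size = real / scale
= 16.8 / 500
= 0.0336 m

0.0336 m


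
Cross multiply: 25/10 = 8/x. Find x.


Cross multiply: 25 × x = 10 × 8
25x = 80
x = 80 / 25
= 3.20

3.20


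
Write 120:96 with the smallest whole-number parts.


GCD(120, 96) = 24
120/24 : 96/24
= 5:4

5:4


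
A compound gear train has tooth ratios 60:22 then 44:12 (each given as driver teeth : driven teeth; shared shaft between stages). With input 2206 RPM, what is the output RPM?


Stage 1: RPM_B = RPM_A × t_A/t_B = 2206 × 60/22 = 132360/22 ≈ 6016.36
B and C share a shaft → RPM_C = RPM_B
Stage 2: RPM_D = RPM_C × t_C/t_D = RPM_A × (t_A×t_C)/(t_B×t_D)
Overall ratio = (60×44)/(22×12) = 2640/264
RPM_D = 2206 × 2640/264 = 5823840/264
= 22060.00 RPM

22060.00 RPM


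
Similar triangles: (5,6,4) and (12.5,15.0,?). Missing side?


Scale factor = 12.5/5 = 2.5
Missing side = 4 × 2.5
= 10.0

10.0


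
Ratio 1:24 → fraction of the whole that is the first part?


Total parts = 1 + 24 = 25
First part: 1/25 = 1/25
= 1/25

1/25


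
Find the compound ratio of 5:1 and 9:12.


Compound ratio = (5×9) : (1×12)
= 45:12
GCD = 3
= 15:4

15:4


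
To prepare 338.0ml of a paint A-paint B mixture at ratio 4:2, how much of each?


Total parts = 4 + 2 = 6
paint A: 338.0 × 4/6 = 225.3ml
paint B: 338.0 × 2/6 = 112.7ml
= 225.3ml and 112.7ml

225.3ml and 112.7ml


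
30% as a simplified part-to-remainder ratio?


30% means 30 parts out of 100; remainder = 70
Part : remainder = 30:70
GCD = 10
= 3:7

3:7


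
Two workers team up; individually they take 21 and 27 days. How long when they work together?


Rate of A = 1/21 per day
Rate of B = 1/27 per day
Combined rate = 1/21 + 1/27 = 48/567 ≈ 0.0847 per day
Days = 1 / combined rate = 567/48
≈ 11.81 days

11.81 days


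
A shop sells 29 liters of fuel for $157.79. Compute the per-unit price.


Unit rate = total / quantity
= 157.79 / 29
= $5.44 per unit

$5.44 per unit


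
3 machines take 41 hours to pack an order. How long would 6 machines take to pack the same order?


Inverse proportion: x × y = constant
k = 3 × 41 = 123
y₂ = k / 6 = 123 / 6
= 20.50

20.50


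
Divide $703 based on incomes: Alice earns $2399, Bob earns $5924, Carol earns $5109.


Total income = 2399 + 5924 + 5109 = $13432
Alice: $703 × 2399/13432 = $125.56
Bob: $703 × 5924/13432 = $310.05
Carol: $703 × 5109/13432 = $267.39
= Alice: $125.56, Bob: $310.05, Carol: $267.39

Alice: $125.56, Bob: $310.05, Carol: $267.39


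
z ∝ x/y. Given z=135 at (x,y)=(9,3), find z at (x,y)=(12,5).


z = k·x/y
Solve for k using the known point: k = z·y/x = 135×3/9 = 405/9 = 45.0000
Now evaluate at x=12, y=5:
z = k × 12 / 5 = (405 × 12) / (9 × 5) = 4860/45
= 108.0000

108.0000


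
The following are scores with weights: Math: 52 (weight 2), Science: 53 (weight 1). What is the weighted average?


Numerator = 52×2 + 53×1
= 104 + 53
= 157
Total weight = 3
Weighted avg = 157/3
= 52.33

52.33


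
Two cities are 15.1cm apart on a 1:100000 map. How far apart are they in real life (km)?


Real distance = map distance × scale
= 15.1cm × 100000
= 1510000 cm = 15100.0 m
= 15.100 km

15.100 km


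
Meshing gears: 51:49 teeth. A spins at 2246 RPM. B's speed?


Gear ratio = 51:49 = 51:49
RPM_B = RPM_A × (teeth_A / teeth_B)
= 2246 × (51/49)
= 2337.7 RPM

2337.7 RPM


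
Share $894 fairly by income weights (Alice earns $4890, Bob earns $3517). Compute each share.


Total income = 4890 + 3517 = $8407
Alice: $894 × 4890/8407 = $520.00
Bob: $894 × 3517/8407 = $374.00
= Alice: $520.00, Bob: $374.00

Alice: $520.00, Bob: $374.00


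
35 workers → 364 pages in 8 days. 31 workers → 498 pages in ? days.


Days ∝ work / workers, so d₂ = d₁ × (m₁/m₂) × (w₂/w₁)
Workers factor (inverse): 35/31 ≈ 1.1290
Work factor (direct): 498/364 ≈ 1.3681
d₂ = 8 × 35/31 × 498/364 = (8 × 35 × 498) / (31 × 364) = 139440/11284
≈ 12.36 days

12.36 days


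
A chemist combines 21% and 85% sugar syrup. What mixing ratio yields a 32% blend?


Let x parts of 21% mix with y parts of 85%.
21x + 85y = 32(x + y)
21x + 85y = 32x + 32y
x(21 - 32) = y(32 - 85)
x/y = (85 - 32)/(32 - 21) = 53/11
Simplify: 53:11
= 53:11

53:11


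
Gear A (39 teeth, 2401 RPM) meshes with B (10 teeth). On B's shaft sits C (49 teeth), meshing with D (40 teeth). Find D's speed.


Stage 1: RPM_B = RPM_A × t_A/t_B = 2401 × 39/10 = 93639/10 = 9363.90
B and C share a shaft → RPM_C = RPM_B
Stage 2: RPM_D = RPM_C × t_C/t_D = RPM_A × (t_A×t_C)/(t_B×t_D)
Overall ratio = (39×49)/(10×40) = 1911/400
RPM_D = 2401 × 1911/400 = 4588311/400
≈ 11470.78 RPM

11470.78 RPM


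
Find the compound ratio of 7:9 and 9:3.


Compound ratio = (7×9) : (9×3)
= 63:27
GCD = 9
= 7:3

7:3


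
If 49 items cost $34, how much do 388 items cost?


Direct proportion: y/x = constant
k = 34/49 ≈ 0.6939
y₂ = k × 388 = 34 × 388 / 49 = 13192/49
≈ 269.22

269.22


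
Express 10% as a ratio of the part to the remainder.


10% means 10 parts out of 100; remainder = 90
Part : remainder = 10:90
GCD = 10
= 1:9

1:9


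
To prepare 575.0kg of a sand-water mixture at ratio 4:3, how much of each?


Total parts = 4 + 3 = 7
sand: 575.0 × 4/7 = 328.6kg
water: 575.0 × 3/7 = 246.4kg
= 328.6kg and 246.4kg

328.6kg and 246.4kg


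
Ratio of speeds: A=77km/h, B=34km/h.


Ratio = 77:34
GCD = 1
Simplified = 77:34
Time ratio (same distance) = 34:77
Speed ratio = 77:34

77:34


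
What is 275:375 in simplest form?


GCD(275, 375) = 25
275/25 : 375/25
= 11:15

11:15


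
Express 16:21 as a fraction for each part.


Total parts = 16 + 21 = 37
First part: 16/37 = 16/37
Second part: 21/37 = 21/37
= 16/37 and 21/37

16/37 and 21/37


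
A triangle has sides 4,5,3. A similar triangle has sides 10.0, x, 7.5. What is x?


Scale factor = 10.0/4 = 2.5
Missing side = 5 × 2.5
= 12.5

12.5


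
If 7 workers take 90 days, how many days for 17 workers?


Inverse proportion: x × y = constant
k = 7 × 90 = 630
y₂ = k / 17 = 630 / 17
= 37.06

37.06


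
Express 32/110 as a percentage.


Percentage = (part / whole) × 100
= (32 / 110) × 100
≈ 29.09%

29.09%


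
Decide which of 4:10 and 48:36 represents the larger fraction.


4/10 = 0.4000
48/36 = 1.3333
0.4000 < 1.3333, so 4:10 is less
= 48:36

48:36


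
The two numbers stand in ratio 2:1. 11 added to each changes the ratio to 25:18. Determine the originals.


Let A = 2k, B = 1k.
(2k + 11) / (1k + 11) = 25/18
Cross-multiply: 18(2k + 11) = 25(1k + 11)
36k + 198 = 25k + 275
36k - 25k = 275 - 198
11k = 77
k = 77/11 = 7
A = 2×7 = 14, B = 1×7 = 7
= A = 14, B = 7

A = 14, B = 7


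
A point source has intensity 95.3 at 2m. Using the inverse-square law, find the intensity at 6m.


I₁d₁² = I₂d₂²
I₂ = I₁ × (d₁/d₂)²
= 95.3 × (2/6)²
= 95.3 × 4/36
= 381.2/36
≈ 10.5889

10.5889


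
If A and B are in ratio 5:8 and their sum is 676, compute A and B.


Let A = 5k, B = 8k.
5k + 8k = 676
13k = 676 → k = 676/13 = 52
A = 5×52 = 260, B = 8×52 = 416
= A = 260, B = 416

A = 260, B = 416


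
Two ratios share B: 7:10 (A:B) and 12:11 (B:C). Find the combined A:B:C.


Match B: multiply A:B by 12 → 84:120
Multiply B:C by 10 → 120:110
Combined: 84:120:110
GCD = 2
= 42:60:55

42:60:55


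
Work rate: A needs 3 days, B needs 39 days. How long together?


Rate of A = 1/3 per day
Rate of B = 1/39 per day
Combined rate = 1/3 + 1/39 = 42/117 ≈ 0.3590 per day
Days = 1 / combined rate = 117/42
≈ 2.79 days

2.79 days


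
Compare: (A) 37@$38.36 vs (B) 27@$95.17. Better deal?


Deal A: $38.36/37 = $1.0368/unit
Deal B: $95.17/27 = $3.5248/unit
A is cheaper per unit
= Deal A

Deal A


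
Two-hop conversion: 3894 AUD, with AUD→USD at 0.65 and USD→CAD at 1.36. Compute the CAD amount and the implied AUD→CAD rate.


Step 1: 3894 AUD × 0.65 = 2531.10 USD
Step 2: 2531.10 USD × 1.36 = 3442.30 CAD
Implied rate AUD→CAD = 0.65 × 1.36 = 0.8840
= 3442.30 CAD; implied rate 0.8840 CAD/AUD

3442.30 CAD; implied rate 0.8840 CAD/AUD


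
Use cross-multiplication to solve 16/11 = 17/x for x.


Cross multiply: 16 × x = 11 × 17
16x = 187
x = 187 / 16
= 11.69

11.69


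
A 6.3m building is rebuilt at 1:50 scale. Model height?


Model size = real / scale
= 6.3 / 50
= 0.1260 m

0.1260 m


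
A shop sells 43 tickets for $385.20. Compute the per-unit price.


Unit rate = total / quantity
= 385.20 / 43
= $8.96 per unit

$8.96 per unit


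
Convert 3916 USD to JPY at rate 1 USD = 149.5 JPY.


Amount × rate = 3916 × 149.5
= 585442.00 JPY

585442.00 JPY


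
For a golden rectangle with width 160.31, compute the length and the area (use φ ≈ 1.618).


φ = (1 + √5) / 2 ≈ 1.618
Length = width × φ = 160.31 × 1.618 = 259.38158
≈ 259.38
Area = width × length = 160.31 × 259.38158 = 41581.4610898 ≈ 41581.46
= Length: 259.38, Area: 41581.46

Length: 259.38, Area: 41581.46


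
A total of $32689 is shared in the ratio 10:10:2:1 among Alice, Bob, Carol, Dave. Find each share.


Total parts = 10 + 10 + 2 + 1 = 23
Alice: 32689 × 10/23 = 14212.61
Bob: 32689 × 10/23 = 14212.61
Carol: 32689 × 2/23 = 2842.52
Dave: 32689 × 1/23 = 1421.26
= Alice: $14212.61, Bob: $14212.61, Carol: $2842.52, Dave: $1421.26

Alice: $14212.61, Bob: $14212.61, Carol: $2842.52, Dave: $1421.26


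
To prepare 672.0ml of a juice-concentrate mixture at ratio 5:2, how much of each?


Total parts = 5 + 2 = 7
juice: 672.0 × 5/7 = 480.0ml
concentrate: 672.0 × 2/7 = 192.0ml
= 480.0ml and 192.0ml

480.0ml and 192.0ml


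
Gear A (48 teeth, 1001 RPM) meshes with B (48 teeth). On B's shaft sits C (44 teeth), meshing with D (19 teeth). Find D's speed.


Stage 1: RPM_B = RPM_A × t_A/t_B = 1001 × 48/48 = 48048/48 = 1001.00
B and C share a shaft → RPM_C = RPM_B
Stage 2: RPM_D = RPM_C × t_C/t_D = RPM_A × (t_A×t_C)/(t_B×t_D)
Overall ratio = (48×44)/(48×19) = 2112/912
RPM_D = 1001 × 2112/912 = 2114112/912
≈ 2318.11 RPM

2318.11 RPM


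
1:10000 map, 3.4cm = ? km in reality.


Real distance = map distance × scale
= 3.4cm × 10000
= 34000 cm = 340.0 m
= 0.340 km

0.340 km


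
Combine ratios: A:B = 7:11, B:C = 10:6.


Match B: multiply A:B by 10 → 70:110
Multiply B:C by 11 → 110:66
Combined: 70:110:66
GCD = 2
= 35:55:33

35:55:33


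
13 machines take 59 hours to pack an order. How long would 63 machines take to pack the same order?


Inverse proportion: x × y = constant
k = 13 × 59 = 767
y₂ = k / 63 = 767 / 63
= 12.17

12.17


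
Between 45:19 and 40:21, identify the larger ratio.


45/19 = 2.3684
40/21 = 1.9048
2.3684 > 1.9048, so 45:19 is greater
= 45:19

45:19


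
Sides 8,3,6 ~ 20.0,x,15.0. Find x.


Scale factor = 20.0/8 = 2.5
Missing side = 3 × 2.5
= 7.5

7.5


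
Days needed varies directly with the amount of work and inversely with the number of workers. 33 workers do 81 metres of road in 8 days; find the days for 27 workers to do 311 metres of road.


Days ∝ work / workers, so d₂ = d₁ × (m₁/m₂) × (w₂/w₁)
Workers factor (inverse): 33/27 ≈ 1.2222
Work factor (direct): 311/81 ≈ 3.8395
d₂ = 8 × 33/27 × 311/81 = (8 × 33 × 311) / (27 × 81) = 82104/2187
≈ 37.54 days

37.54 days


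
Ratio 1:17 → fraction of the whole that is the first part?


Total parts = 1 + 17 = 18
First part: 1/18 = 1/18
= 1/18

1/18


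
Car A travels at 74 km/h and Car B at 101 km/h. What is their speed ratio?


Ratio = 74:101
GCD = 1
Simplified = 74:101
Time ratio (same distance) = 101:74
Speed ratio = 74:101

74:101


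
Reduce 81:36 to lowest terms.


GCD(81, 36) = 9
81/9 : 36/9
= 9:4

9:4


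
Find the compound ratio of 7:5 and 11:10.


Compound ratio = (7×11) : (5×10)
= 77:50
GCD = 1
= 77:50

77:50


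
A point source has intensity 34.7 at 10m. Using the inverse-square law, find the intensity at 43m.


I₁d₁² = I₂d₂²
I₂ = I₁ × (d₁/d₂)²
= 34.7 × (10/43)²
= 34.7 × 100/1849
= 3470/1849
≈ 1.8767

1.8767


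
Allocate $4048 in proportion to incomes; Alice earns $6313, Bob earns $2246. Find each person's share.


Total income = 6313 + 2246 = $8559
Alice: $4048 × 6313/8559 = $2985.75
Bob: $4048 × 2246/8559 = $1062.25
= Alice: $2985.75, Bob: $1062.25

Alice: $2985.75, Bob: $1062.25


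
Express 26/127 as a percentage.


Percentage = (part / whole) × 100
= (26 / 127) × 100
≈ 20.47%

20.47%


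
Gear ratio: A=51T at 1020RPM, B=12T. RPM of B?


Gear ratio = 51:12 = 17:4
RPM_B = RPM_A × (teeth_A / teeth_B)
= 1020 × (51/12)
= 4335.0 RPM

4335.0 RPM


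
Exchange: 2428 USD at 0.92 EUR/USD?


Amount × rate = 2428 × 0.92
= 2233.76 EUR

2233.76 EUR


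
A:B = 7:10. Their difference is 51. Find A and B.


Let A = 7k, B = 10k.
10k - 7k = 51
3k = 51 → k = 51/3 = 17
A = 7×17 = 119, B = 10×17 = 170
= A = 119, B = 170

A = 119, B = 170


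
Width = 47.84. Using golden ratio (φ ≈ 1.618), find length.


φ = (1 + √5) / 2 ≈ 1.618
Length = width × φ = 47.84 × 1.618 = 77.40512
≈ 77.41

77.41


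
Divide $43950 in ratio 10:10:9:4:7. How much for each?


Total parts = 10 + 10 + 9 + 4 + 7 = 40
Part 1: 43950 × 10/40 = 10987.50
Part 2: 43950 × 10/40 = 10987.50
Part 3: 43950 × 9/40 = 9888.75
Part 4: 43950 × 4/40 = 4395.00
Part 5: 43950 × 7/40 = 7691.25
= Part 1: $10987.50, Part 2: $10987.50, Part 3: $9888.75, Part 4: $4395.00, Part 5: $7691.25

Part 1: $10987.50, Part 2: $10987.50, Part 3: $9888.75, Part 4: $4395.00, Part 5: $7691.25


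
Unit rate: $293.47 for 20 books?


Unit rate = total / quantity
= 293.47 / 20
= $14.67 per unit

$14.67 per unit


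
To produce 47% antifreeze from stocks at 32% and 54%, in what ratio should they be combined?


Let x parts of 32% mix with y parts of 54%.
32x + 54y = 47(x + y)
32x + 54y = 47x + 47y
x(32 - 47) = y(47 - 54)
x/y = (54 - 47)/(47 - 32) = 7/15
Simplify: 7:15
= 7:15

7:15


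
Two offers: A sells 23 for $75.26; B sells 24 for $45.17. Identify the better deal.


Deal A: $75.26/23 = $3.2722/unit
Deal B: $45.17/24 = $1.8821/unit
B is cheaper per unit
= Deal B

Deal B


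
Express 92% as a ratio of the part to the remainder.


92% means 92 parts out of 100; remainder = 8
Part : remainder = 92:8
GCD = 4
= 23:2

23:2


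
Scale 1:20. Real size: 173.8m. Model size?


Model size = real / scale
= 173.8 / 20
= 8.6900 m

8.6900 m


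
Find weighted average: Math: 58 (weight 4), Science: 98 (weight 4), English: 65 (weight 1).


Numerator = 58×4 + 98×4 + 65×1
= 232 + 392 + 65
= 689
Total weight = 9
Weighted avg = 689/9
= 76.56

76.56


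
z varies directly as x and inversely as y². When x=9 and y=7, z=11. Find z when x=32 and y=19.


z = k·x/y²
Solve for k using the known point: k = z·y²/x = 11×49/9 = 539/9 ≈ 59.8889
Now evaluate at x=32, y=19:
z = k × 32 / 361 = (539 × 32) / (9 × 361) = 17248/3249
≈ 5.3087

5.3087


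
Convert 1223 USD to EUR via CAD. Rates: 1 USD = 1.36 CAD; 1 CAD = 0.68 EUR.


Step 1: 1223 USD × 1.36 = 1663.28 CAD
Step 2: 1663.28 CAD × 0.68 = 1131.03 EUR
Implied rate USD→EUR = 1.36 × 0.68 = 0.9248
= 1131.03 EUR

1131.03 EUR


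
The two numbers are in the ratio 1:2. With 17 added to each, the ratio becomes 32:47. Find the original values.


Let A = 1k, B = 2k.
(1k + 17) / (2k + 17) = 32/47
Cross-multiply: 47(1k + 17) = 32(2k + 17)
47k + 799 = 64k + 544
47k - 64k = 544 - 799
-17k = -255
k = -255/-17 = 15
A = 1×15 = 15, B = 2×15 = 30
= A = 15, B = 30

A = 15, B = 30


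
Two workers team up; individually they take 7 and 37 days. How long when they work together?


Rate of A = 1/7 per day
Rate of B = 1/37 per day
Combined rate = 1/7 + 1/37 = 44/259 ≈ 0.1699 per day
Days = 1 / combined rate = 259/44
≈ 5.89 days

5.89 days


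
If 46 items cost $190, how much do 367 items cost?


Direct proportion: y/x = constant
k = 190/46 ≈ 4.1304
y₂ = k × 367 = 190 × 367 / 46 = 69730/46
≈ 1515.87

1515.87


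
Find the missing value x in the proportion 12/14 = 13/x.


Cross multiply: 12 × x = 14 × 13
12x = 182
x = 182 / 12
= 15.17

15.17


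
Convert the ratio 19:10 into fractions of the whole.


Total parts = 19 + 10 = 29
First part: 19/29 = 19/29
Second part: 10/29 = 10/29
= 19/29 and 10/29

19/29 and 10/29


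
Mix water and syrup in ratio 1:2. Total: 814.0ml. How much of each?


Total parts = 1 + 2 = 3
water: 814.0 × 1/3 = 271.3ml
syrup: 814.0 × 2/3 = 542.7ml
= 271.3ml and 542.7ml

271.3ml and 542.7ml


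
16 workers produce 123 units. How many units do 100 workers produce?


Direct proportion: y/x = constant
k = 123/16 = 7.6875
y₂ = k × 100 = 123 × 100 / 16 = 12300/16
= 768.75

768.75


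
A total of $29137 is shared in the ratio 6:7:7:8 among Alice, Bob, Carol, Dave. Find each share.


Total parts = 6 + 7 + 7 + 8 = 28
Alice: 29137 × 6/28 = 6243.64
Bob: 29137 × 7/28 = 7284.25
Carol: 29137 × 7/28 = 7284.25
Dave: 29137 × 8/28 = 8324.86
= Alice: $6243.64, Bob: $7284.25, Carol: $7284.25, Dave: $8324.86

Alice: $6243.64, Bob: $7284.25, Carol: $7284.25, Dave: $8324.86


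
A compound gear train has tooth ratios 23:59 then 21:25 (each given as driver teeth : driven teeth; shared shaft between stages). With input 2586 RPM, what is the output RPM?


Stage 1: RPM_B = RPM_A × t_A/t_B = 2586 × 23/59 = 59478/59 ≈ 1008.10
B and C share a shaft → RPM_C = RPM_B
Stage 2: RPM_D = RPM_C × t_C/t_D = RPM_A × (t_A×t_C)/(t_B×t_D)
Overall ratio = (23×21)/(59×25) = 483/1475
RPM_D = 2586 × 483/1475 = 1249038/1475
≈ 846.81 RPM

846.81 RPM


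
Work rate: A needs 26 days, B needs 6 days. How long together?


Rate of A = 1/26 per day
Rate of B = 1/6 per day
Combined rate = 1/26 + 1/6 = 32/156 ≈ 0.2051 per day
Days = 1 / combined rate = 156/32
≈ 4.88 days

4.88 days


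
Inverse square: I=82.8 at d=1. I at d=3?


I₁d₁² = I₂d₂²
I₂ = I₁ × (d₁/d₂)²
= 82.8 × (1/3)²
= 82.8 × 1/9
= 82.8/9
= 9.2000

9.2000


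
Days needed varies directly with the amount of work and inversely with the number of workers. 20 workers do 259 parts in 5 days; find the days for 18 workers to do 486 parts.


Days ∝ work / workers, so d₂ = d₁ × (m₁/m₂) × (w₂/w₁)
Workers factor (inverse): 20/18 ≈ 1.1111
Work factor (direct): 486/259 ≈ 1.8764
d₂ = 5 × 20/18 × 486/259 = (5 × 20 × 486) / (18 × 259) = 48600/4662
≈ 10.42 days

10.42 days


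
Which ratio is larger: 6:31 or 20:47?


6/31 = 0.1935
20/47 = 0.4255
0.1935 < 0.4255, so 6:31 is less
= 20:47

20:47


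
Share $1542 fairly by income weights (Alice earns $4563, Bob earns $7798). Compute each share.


Total income = 4563 + 7798 = $12361
Alice: $1542 × 4563/12361 = $569.22
Bob: $1542 × 7798/12361 = $972.78
= Alice: $569.22, Bob: $972.78

Alice: $569.22, Bob: $972.78


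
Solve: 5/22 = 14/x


Cross multiply: 5 × x = 22 × 14
5x = 308
x = 308 / 5
= 61.60

61.60


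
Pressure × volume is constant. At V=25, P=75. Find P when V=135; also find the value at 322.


Inverse proportion: x × y = constant
k = 25 × 75 = 1875
At x=135: k/135 = 13.89
At x=322: k/322 = 5.82
= 13.89 and 5.82

13.89 and 5.82


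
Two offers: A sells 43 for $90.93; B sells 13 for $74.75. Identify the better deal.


Deal A: $90.93/43 = $2.1147/unit
Deal B: $74.75/13 = $5.7500/unit
A is cheaper per unit
= Deal A

Deal A


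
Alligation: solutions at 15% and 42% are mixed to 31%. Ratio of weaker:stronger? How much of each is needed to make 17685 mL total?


Let x parts of 15% mix with y parts of 42%.
15x + 42y = 31(x + y)
15x + 42y = 31x + 31y
x(15 - 31) = y(31 - 42)
x/y = (42 - 31)/(31 - 15) = 11/16
Simplify: 11:16
Total parts = 27; one part = 17685/27 = 655.00 mL
15% solution: 11×655.00 = 7205.00 mL
42% solution: 16×655.00 = 10480.00 mL
= ratio 11:16; 7205.00 mL and 10480.00 mL

ratio 11:16; 7205.00 mL and 10480.00 mL


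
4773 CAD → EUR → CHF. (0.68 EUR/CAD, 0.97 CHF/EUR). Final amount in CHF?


Step 1: 4773 CAD × 0.68 = 3245.64 EUR
Step 2: 3245.64 EUR × 0.97 = 3148.27 CHF
Implied rate CAD→CHF = 0.68 × 0.97 = 0.6596
= 3148.27 CHF

3148.27 CHF


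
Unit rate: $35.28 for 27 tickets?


Unit rate = total / quantity
= 35.28 / 27
= $1.31 per unit

$1.31 per unit


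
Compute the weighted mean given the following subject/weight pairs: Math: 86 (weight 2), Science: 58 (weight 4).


Numerator = 86×2 + 58×4
= 172 + 232
= 404
Total weight = 6
Weighted avg = 404/6
= 67.33

67.33


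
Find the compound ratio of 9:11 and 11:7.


Compound ratio = (9×11) : (11×7)
= 99:77
GCD = 11
= 9:7

9:7


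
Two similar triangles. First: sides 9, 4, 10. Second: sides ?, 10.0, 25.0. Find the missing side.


Scale factor = 10.0/4 = 2.5
Missing side = 9 × 2.5
= 22.5

22.5


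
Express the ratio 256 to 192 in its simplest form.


GCD(256, 192) = 64
256/64 : 192/64
= 4:3

4:3


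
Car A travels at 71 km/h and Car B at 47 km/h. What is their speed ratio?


Ratio = 71:47
GCD = 1
Simplified = 71:47
Time ratio (same distance) = 47:71
Speed ratio = 71:47

71:47


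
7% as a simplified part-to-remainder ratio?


7% means 7 parts out of 100; remainder = 93
Part : remainder = 7:93
GCD = 1
= 7:93

7:93


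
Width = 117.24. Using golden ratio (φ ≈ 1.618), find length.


φ = (1 + √5) / 2 ≈ 1.618
Length = width × φ = 117.24 × 1.618 = 189.69432
≈ 189.69

189.69


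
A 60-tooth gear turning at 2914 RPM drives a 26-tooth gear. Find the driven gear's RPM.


Gear ratio = 60:26 = 30:13
RPM_B = RPM_A × (teeth_A / teeth_B)
= 2914 × (60/26)
= 6724.6 RPM

6724.6 RPM


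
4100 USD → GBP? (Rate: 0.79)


Amount × rate = 4100 × 0.79
= 3239.00 GBP

3239.00 GBP


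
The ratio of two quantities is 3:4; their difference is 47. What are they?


Let A = 3k, B = 4k.
4k - 3k = 47
1k = 47 → k = 47/1 = 47
A = 3×47 = 141, B = 4×47 = 188
= A = 141, B = 188

A = 141, B = 188


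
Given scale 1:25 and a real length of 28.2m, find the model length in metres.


Model size = real / scale
= 28.2 / 25
= 1.1280 m

1.1280 m


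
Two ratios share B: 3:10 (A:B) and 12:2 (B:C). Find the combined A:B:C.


Match B: multiply A:B by 12 → 36:120
Multiply B:C by 10 → 120:20
Combined: 36:120:20
GCD = 4
= 9:30:5

9:30:5


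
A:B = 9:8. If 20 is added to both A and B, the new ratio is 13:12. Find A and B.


Let A = 9k, B = 8k.
(9k + 20) / (8k + 20) = 13/12
Cross-multiply: 12(9k + 20) = 13(8k + 20)
108k + 240 = 104k + 260
108k - 104k = 260 - 240
4k = 20
k = 20/4 = 5
A = 9×5 = 45, B = 8×5 = 40
= A = 45, B = 40

A = 45, B = 40


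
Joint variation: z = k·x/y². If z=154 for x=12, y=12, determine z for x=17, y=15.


z = k·x/y²
Solve for k using the known point: k = z·y²/x = 154×144/12 = 22176/12 = 1848.0000
Now evaluate at x=17, y=15:
z = k × 17 / 225 = (22176 × 17) / (12 × 225) = 376992/2700
≈ 139.6267

139.6267


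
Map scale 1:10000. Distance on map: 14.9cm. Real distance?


Real distance = map distance × scale
= 14.9cm × 10000
= 149000 cm = 1490.0 m
= 1.490 km

1.490 km


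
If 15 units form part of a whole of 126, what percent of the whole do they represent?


Percentage = (part / whole) × 100
= (15 / 126) × 100
≈ 11.90%

11.90%


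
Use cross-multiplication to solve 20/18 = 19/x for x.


Cross multiply: 20 × x = 18 × 19
20x = 342
x = 342 / 20
= 17.10

17.10


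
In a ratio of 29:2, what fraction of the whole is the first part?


Total parts = 29 + 2 = 31
First part: 29/31 = 29/31
= 29/31

29/31


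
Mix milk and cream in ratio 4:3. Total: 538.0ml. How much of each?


Total parts = 4 + 3 = 7
milk: 538.0 × 4/7 = 307.4ml
cream: 538.0 × 3/7 = 230.6ml
= 307.4ml and 230.6ml

307.4ml and 230.6ml


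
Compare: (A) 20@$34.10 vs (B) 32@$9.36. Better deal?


Deal A: $34.10/20 = $1.7050/unit
Deal B: $9.36/32 = $0.2925/unit
B is cheaper per unit
= Deal B

Deal B


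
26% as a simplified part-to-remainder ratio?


26% means 26 parts out of 100; remainder = 74
Part : remainder = 26:74
GCD = 2
= 13:37

13:37


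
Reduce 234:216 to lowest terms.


GCD(234, 216) = 18
234/18 : 216/18
= 13:12

13:12


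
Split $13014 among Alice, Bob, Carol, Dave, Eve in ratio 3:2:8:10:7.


Total parts = 3 + 2 + 8 + 10 + 7 = 30
Alice: 13014 × 3/30 = 1301.40
Bob: 13014 × 2/30 = 867.60
Carol: 13014 × 8/30 = 3470.40
Dave: 13014 × 10/30 = 4338.00
Eve: 13014 × 7/30 = 3036.60
= Alice: $1301.40, Bob: $867.60, Carol: $3470.40, Dave: $4338.00, Eve: $3036.60

Alice: $1301.40, Bob: $867.60, Carol: $3470.40, Dave: $4338.00, Eve: $3036.60


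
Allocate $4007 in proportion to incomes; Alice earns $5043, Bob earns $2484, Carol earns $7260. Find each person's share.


Total income = 5043 + 2484 + 7260 = $14787
Alice: $4007 × 5043/14787 = $1366.56
Bob: $4007 × 2484/14787 = $673.12
Carol: $4007 × 7260/14787 = $1967.32
= Alice: $1366.56, Bob: $673.12, Carol: $1967.32

Alice: $1366.56, Bob: $673.12, Carol: $1967.32


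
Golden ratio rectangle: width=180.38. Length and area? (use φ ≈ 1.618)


φ = (1 + √5) / 2 ≈ 1.618
Length = width × φ = 180.38 × 1.618 = 291.85484
≈ 291.85
Area = width × length = 180.38 × 291.85484 = 52644.7760392 ≈ 52644.78
= Length: 291.85, Area: 52644.78

Length: 291.85, Area: 52644.78


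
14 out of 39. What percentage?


Percentage = (part / whole) × 100
= (14 / 39) × 100
≈ 35.90%

35.90%


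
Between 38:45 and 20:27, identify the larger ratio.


38/45 = 0.8444
20/27 = 0.7407
0.8444 > 0.7407, so 38:45 is greater
= 38:45

38:45


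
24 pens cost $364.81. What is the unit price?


Unit rate = total / quantity
= 364.81 / 24
= $15.20 per unit

$15.20 per unit


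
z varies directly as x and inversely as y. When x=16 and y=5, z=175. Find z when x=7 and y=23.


z = k·x/y
Solve for k using the known point: k = z·y/x = 175×5/16 = 875/16 = 54.6875
Now evaluate at x=7, y=23:
z = k × 7 / 23 = (875 × 7) / (16 × 23) = 6125/368
≈ 16.6440

16.6440


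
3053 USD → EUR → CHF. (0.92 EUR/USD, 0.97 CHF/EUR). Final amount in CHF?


Step 1: 3053 USD × 0.92 = 2808.76 EUR
Step 2: 2808.76 EUR × 0.97 = 2724.50 CHF
Implied rate USD→CHF = 0.92 × 0.97 = 0.8924
= 2724.50 CHF

2724.50 CHF


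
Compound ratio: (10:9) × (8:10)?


Compound ratio = (10×8) : (9×10)
= 80:90
GCD = 10
= 8:9

8:9


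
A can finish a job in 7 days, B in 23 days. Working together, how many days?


Rate of A = 1/7 per day
Rate of B = 1/23 per day
Combined rate = 1/7 + 1/23 = 30/161 ≈ 0.1863 per day
Days = 1 / combined rate = 161/30
≈ 5.37 days

5.37 days


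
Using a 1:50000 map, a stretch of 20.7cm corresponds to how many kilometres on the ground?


Real distance = map distance × scale
= 20.7cm × 50000
= 1035000 cm = 10350.0 m
= 10.350 km

10.350 km


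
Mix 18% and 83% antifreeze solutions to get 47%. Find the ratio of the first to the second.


Let x parts of 18% mix with y parts of 83%.
18x + 83y = 47(x + y)
18x + 83y = 47x + 47y
x(18 - 47) = y(47 - 83)
x/y = (83 - 47)/(47 - 18) = 36/29
Simplify: 36:29
= 36:29

36:29


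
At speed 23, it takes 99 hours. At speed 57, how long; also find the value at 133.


Inverse proportion: x × y = constant
k = 23 × 99 = 2277
At x=57: k/57 = 39.95
At x=133: k/133 = 17.12
= 39.95 and 17.12

39.95 and 17.12


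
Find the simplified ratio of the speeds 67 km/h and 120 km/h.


Ratio = 67:120
GCD = 1
Simplified = 67:120
Time ratio (same distance) = 120:67
Speed ratio = 67:120

67:120


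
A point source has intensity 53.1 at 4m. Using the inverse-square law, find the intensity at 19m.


I₁d₁² = I₂d₂²
I₂ = I₁ × (d₁/d₂)²
= 53.1 × (4/19)²
= 53.1 × 16/361
= 849.6/361
≈ 2.3535

2.3535


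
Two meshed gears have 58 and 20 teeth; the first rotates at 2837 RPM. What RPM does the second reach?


Gear ratio = 58:20 = 29:10
RPM_B = RPM_A × (teeth_A / teeth_B)
= 2837 × (58/20)
= 8227.3 RPM

8227.3 RPM


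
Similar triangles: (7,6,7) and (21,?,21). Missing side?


Scale factor = 21/7 = 3
Missing side = 6 × 3
= 18.0

18.0


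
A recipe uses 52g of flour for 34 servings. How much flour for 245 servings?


Direct proportion: y/x = constant
k = 52/34 ≈ 1.5294
y₂ = k × 245 = 52 × 245 / 34 = 12740/34
≈ 374.71

374.71


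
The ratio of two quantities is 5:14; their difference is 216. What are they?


Let A = 5k, B = 14k.
14k - 5k = 216
9k = 216 → k = 216/9 = 24
A = 5×24 = 120, B = 14×24 = 336
= A = 120, B = 336

A = 120, B = 336


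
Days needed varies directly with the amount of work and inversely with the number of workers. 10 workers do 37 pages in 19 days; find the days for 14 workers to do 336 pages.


Days ∝ work / workers, so d₂ = d₁ × (m₁/m₂) × (w₂/w₁)
Workers factor (inverse): 10/14 ≈ 0.7143
Work factor (direct): 336/37 ≈ 9.0811
d₂ = 19 × 10/14 × 336/37 = (19 × 10 × 336) / (14 × 37) = 63840/518
≈ 123.24 days

123.24 days


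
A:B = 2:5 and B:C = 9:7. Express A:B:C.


Match B: multiply A:B by 9 → 18:45
Multiply B:C by 5 → 45:35
Combined: 18:45:35
GCD = 1
= 18:45:35

18:45:35


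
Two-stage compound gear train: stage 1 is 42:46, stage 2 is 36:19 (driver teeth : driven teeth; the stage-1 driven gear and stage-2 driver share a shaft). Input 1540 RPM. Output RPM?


Stage 1: RPM_B = RPM_A × t_A/t_B = 1540 × 42/46 = 64680/46 ≈ 1406.09
B and C share a shaft → RPM_C = RPM_B
Stage 2: RPM_D = RPM_C × t_C/t_D = RPM_A × (t_A×t_C)/(t_B×t_D)
Overall ratio = (42×36)/(46×19) = 1512/874
RPM_D = 1540 × 1512/874 = 2328480/874
≈ 2664.16 RPM

2664.16 RPM


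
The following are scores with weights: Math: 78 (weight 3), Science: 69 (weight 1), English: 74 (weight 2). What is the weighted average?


Numerator = 78×3 + 69×1 + 74×2
= 234 + 69 + 148
= 451
Total weight = 6
Weighted avg = 451/6
= 75.17

75.17


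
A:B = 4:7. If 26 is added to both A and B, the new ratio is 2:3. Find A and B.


Let A = 4k, B = 7k.
(4k + 26) / (7k + 26) = 2/3
Cross-multiply: 3(4k + 26) = 2(7k + 26)
12k + 78 = 14k + 52
12k - 14k = 52 - 78
-2k = -26
k = -26/-2 = 13
A = 4×13 = 52, B = 7×13 = 91
= A = 52, B = 91

A = 52, B = 91


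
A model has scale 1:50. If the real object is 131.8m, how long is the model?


Model size = real / scale
= 131.8 / 50
= 2.6360 m

2.6360 m


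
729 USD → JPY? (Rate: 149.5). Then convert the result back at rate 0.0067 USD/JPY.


Amount × rate = 729 × 149.5 = 108985.50 JPY
Round-trip: 108985.50 × 0.0067 = 730.20 USD
= 108985.50 JPY, then 730.20 USD

108985.50 JPY, then 730.20 USD


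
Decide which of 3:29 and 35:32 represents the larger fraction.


3/29 = 0.1034
35/32 = 1.0938
0.1034 < 1.0938, so 3:29 is less
= 35:32

35:32


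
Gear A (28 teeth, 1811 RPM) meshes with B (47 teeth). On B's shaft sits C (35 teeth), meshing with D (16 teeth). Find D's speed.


Stage 1: RPM_B = RPM_A × t_A/t_B = 1811 × 28/47 = 50708/47 ≈ 1078.89
B and C share a shaft → RPM_C = RPM_B
Stage 2: RPM_D = RPM_C × t_C/t_D = RPM_A × (t_A×t_C)/(t_B×t_D)
Overall ratio = (28×35)/(47×16) = 980/752
RPM_D = 1811 × 980/752 = 1774780/752
≈ 2360.08 RPM

2360.08 RPM


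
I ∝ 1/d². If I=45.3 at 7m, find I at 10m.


I₁d₁² = I₂d₂²
I₂ = I₁ × (d₁/d₂)²
= 45.3 × (7/10)²
= 45.3 × 49/100
= 2219.7/100
= 22.1970

22.1970


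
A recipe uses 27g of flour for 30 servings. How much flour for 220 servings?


Direct proportion: y/x = constant
k = 27/30 = 0.9000
y₂ = k × 220 = 27 × 220 / 30 = 5940/30
= 198.00

198.00


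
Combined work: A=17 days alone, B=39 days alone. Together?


Rate of A = 1/17 per day
Rate of B = 1/39 per day
Combined rate = 1/17 + 1/39 = 56/663 ≈ 0.0845 per day
Days = 1 / combined rate = 663/56
≈ 11.84 days

11.84 days


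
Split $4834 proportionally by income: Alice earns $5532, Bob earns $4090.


Total income = 5532 + 4090 = $9622
Alice: $4834 × 5532/9622 = $2779.22
Bob: $4834 × 4090/9622 = $2054.78
= Alice: $2779.22, Bob: $2054.78

Alice: $2779.22, Bob: $2054.78


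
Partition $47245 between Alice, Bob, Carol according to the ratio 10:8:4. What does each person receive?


Total parts = 10 + 8 + 4 = 22
Alice: 47245 × 10/22 = 21475.00
Bob: 47245 × 8/22 = 17180.00
Carol: 47245 × 4/22 = 8590.00
= Alice: $21475.00, Bob: $17180.00, Carol: $8590.00

Alice: $21475.00, Bob: $17180.00, Carol: $8590.00


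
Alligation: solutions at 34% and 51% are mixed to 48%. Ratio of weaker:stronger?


Let x parts of 34% mix with y parts of 51%.
34x + 51y = 48(x + y)
34x + 51y = 48x + 48y
x(34 - 48) = y(48 - 51)
x/y = (51 - 48)/(48 - 34) = 3/14
Simplify: 3:14
= 3:14

3:14


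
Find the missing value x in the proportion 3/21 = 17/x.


Cross multiply: 3 × x = 21 × 17
3x = 357
x = 357 / 3
= 119.00

119.00


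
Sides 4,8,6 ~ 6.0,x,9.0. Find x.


Scale factor = 6.0/4 = 1.5
Missing side = 8 × 1.5
= 12.0

12.0


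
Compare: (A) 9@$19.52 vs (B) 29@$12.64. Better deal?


Deal A: $19.52/9 = $2.1689/unit
Deal B: $12.64/29 = $0.4359/unit
B is cheaper per unit
= Deal B

Deal B


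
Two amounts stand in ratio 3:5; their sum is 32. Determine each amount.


Let A = 3k, B = 5k.
3k + 5k = 32
8k = 32 → k = 32/8 = 4
A = 3×4 = 12, B = 5×4 = 20
= A = 12, B = 20

A = 12, B = 20


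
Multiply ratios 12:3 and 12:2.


Compound ratio = (12×12) : (3×2)
= 144:6
GCD = 6
= 24:1

24:1


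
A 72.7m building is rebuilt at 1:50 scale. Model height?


Model size = real / scale
= 72.7 / 50
= 1.4540 m

1.4540 m


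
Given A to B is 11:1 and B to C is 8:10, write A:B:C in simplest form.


Match B: multiply A:B by 8 → 88:8
Multiply B:C by 1 → 8:10
Combined: 88:8:10
GCD = 2
= 44:4:5

44:4:5


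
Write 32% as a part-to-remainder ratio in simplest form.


32% means 32 parts out of 100; remainder = 68
Part : remainder = 32:68
GCD = 4
= 8:17

8:17


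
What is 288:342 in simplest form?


GCD(288, 342) = 18
288/18 : 342/18
= 16:19

16:19


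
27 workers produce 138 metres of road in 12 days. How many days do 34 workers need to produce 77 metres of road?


Days ∝ work / workers, so d₂ = d₁ × (m₁/m₂) × (w₂/w₁)
Workers factor (inverse): 27/34 ≈ 0.7941
Work factor (direct): 77/138 ≈ 0.5580
d₂ = 12 × 27/34 × 77/138 = (12 × 27 × 77) / (34 × 138) = 24948/4692
≈ 5.32 days

5.32 days


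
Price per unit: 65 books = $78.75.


Unit rate = total / quantity
= 78.75 / 65
= $1.21 per unit

$1.21 per unit


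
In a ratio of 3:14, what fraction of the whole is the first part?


Total parts = 3 + 14 = 17
First part: 3/17 = 3/17
= 3/17

3/17


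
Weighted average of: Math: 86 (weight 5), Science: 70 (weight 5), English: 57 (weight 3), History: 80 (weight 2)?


Numerator = 86×5 + 70×5 + 57×3 + 80×2
= 430 + 350 + 171 + 160
= 1111
Total weight = 15
Weighted avg = 1111/15
= 74.07

74.07


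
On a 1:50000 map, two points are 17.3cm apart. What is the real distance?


Real distance = map distance × scale
= 17.3cm × 50000
= 865000 cm = 8650.0 m
= 8.650 km

8.650 km


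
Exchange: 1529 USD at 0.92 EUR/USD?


Amount × rate = 1529 × 0.92
= 1406.68 EUR

1406.68 EUR


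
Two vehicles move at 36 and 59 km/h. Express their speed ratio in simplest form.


Ratio = 36:59
GCD = 1
Simplified = 36:59
Time ratio (same distance) = 59:36
Speed ratio = 36:59

36:59


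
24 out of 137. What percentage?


Percentage = (part / whole) × 100
= (24 / 137) × 100
≈ 17.52%

17.52%


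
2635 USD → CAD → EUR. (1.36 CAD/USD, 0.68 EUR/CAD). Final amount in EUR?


Step 1: 2635 USD × 1.36 = 3583.60 CAD
Step 2: 3583.60 CAD × 0.68 = 2436.85 EUR
Implied rate USD→EUR = 1.36 × 0.68 = 0.9248
= 2436.85 EUR

2436.85 EUR


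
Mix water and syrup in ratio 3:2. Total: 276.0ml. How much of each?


Total parts = 3 + 2 = 5
water: 276.0 × 3/5 = 165.6ml
syrup: 276.0 × 2/5 = 110.4ml
= 165.6ml and 110.4ml

165.6ml and 110.4ml


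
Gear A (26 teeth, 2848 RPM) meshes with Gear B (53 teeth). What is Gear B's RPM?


Gear ratio = 26:53 = 26:53
RPM_B = RPM_A × (teeth_A / teeth_B)
= 2848 × (26/53)
= 1397.1 RPM

1397.1 RPM


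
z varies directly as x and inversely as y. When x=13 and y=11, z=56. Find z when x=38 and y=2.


z = k·x/y
Solve for k using the known point: k = z·y/x = 56×11/13 = 616/13 ≈ 47.3846
Now evaluate at x=38, y=2:
z = k × 38 / 2 = (616 × 38) / (13 × 2) = 23408/26
≈ 900.3077

900.3077


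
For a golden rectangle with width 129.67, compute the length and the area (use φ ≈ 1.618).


φ = (1 + √5) / 2 ≈ 1.618
Length = width × φ = 129.67 × 1.618 = 209.80606
≈ 209.81
Area = width × length = 129.67 × 209.80606 = 27205.5518002 ≈ 27205.55
= Length: 209.81, Area: 27205.55

Length: 209.81, Area: 27205.55


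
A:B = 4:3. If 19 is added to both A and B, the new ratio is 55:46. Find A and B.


Let A = 4k, B = 3k.
(4k + 19) / (3k + 19) = 55/46
Cross-multiply: 46(4k + 19) = 55(3k + 19)
184k + 874 = 165k + 1045
184k - 165k = 1045 - 874
19k = 171
k = 171/19 = 9
A = 4×9 = 36, B = 3×9 = 27
= A = 36, B = 27

A = 36, B = 27


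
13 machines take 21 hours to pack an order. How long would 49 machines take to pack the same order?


Inverse proportion: x × y = constant
k = 13 × 21 = 273
y₂ = k / 49 = 273 / 49
= 5.57

5.57


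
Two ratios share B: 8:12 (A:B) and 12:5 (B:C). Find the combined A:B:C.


Match B: multiply A:B by 12 → 96:144
Multiply B:C by 12 → 144:60
Combined: 96:144:60
GCD = 12
= 8:12:5

8:12:5


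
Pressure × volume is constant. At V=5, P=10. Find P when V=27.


Inverse proportion: x × y = constant
k = 5 × 10 = 50
y₂ = k / 27 = 50 / 27
= 1.85

1.85


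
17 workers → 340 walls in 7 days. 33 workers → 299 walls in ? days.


Days ∝ work / workers, so d₂ = d₁ × (m₁/m₂) × (w₂/w₁)
Workers factor (inverse): 17/33 ≈ 0.5152
Work factor (direct): 299/340 ≈ 0.8794
d₂ = 7 × 17/33 × 299/340 = (7 × 17 × 299) / (33 × 340) = 35581/11220
≈ 3.17 days

3.17 days


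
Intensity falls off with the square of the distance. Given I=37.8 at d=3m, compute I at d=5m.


I₁d₁² = I₂d₂²
I₂ = I₁ × (d₁/d₂)²
= 37.8 × (3/5)²
= 37.8 × 9/25
= 340.2/25
= 13.6080

13.6080
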